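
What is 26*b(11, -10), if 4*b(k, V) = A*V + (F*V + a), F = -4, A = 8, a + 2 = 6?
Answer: -234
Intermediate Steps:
a = 4 (a = -2 + 6 = 4)
b(k, V) = 1 + V (b(k, V) = (8*V + (-4*V + 4))/4 = (8*V + (4 - 4*V))/4 = (4 + 4*V)/4 = 1 + V)
26*b(11, -10) = 26*(1 - 10) = 26*(-9) = -234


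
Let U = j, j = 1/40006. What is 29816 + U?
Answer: 1192818897/40006 ≈ 29816.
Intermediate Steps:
j = 1/40006 ≈ 2.4996e-5
U = 1/40006 ≈ 2.4996e-5
29816 + U = 29816 + 1/40006 = 1192818897/40006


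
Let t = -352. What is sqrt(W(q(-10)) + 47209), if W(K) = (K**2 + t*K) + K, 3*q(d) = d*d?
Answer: sqrt(329581)/3 ≈ 191.36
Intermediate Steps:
q(d) = d**2/3 (q(d) = (d*d)/3 = d**2/3)
W(K) = K**2 - 351*K (W(K) = (K**2 - 352*K) + K = K**2 - 351*K)
sqrt(W(q(-10)) + 47209) = sqrt(((1/3)*(-10)**2)*(-351 + (1/3)*(-10)**2) + 47209) = sqrt(((1/3)*100)*(-351 + (1/3)*100) + 47209) = sqrt(100*(-351 + 100/3)/3 + 47209) = sqrt((100/3)*(-953/3) + 47209) = sqrt(-95300/9 + 47209) = sqrt(329581/9) = sqrt(329581)/3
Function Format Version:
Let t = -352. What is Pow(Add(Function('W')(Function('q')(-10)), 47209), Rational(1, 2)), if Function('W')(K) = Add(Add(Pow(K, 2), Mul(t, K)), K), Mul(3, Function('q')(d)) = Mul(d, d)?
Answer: Mul(Rational(1, 3), Pow(329581, Rational(1, 2))) ≈ 191.36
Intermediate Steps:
Function('q')(d) = Mul(Rational(1, 3), Pow(d, 2)) (Function('q')(d) = Mul(Rational(1, 3), Mul(d, d)) = Mul(Rational(1, 3), Pow(d, 2)))
Function('W')(K) = Add(Pow(K, 2), Mul(-351, K)) (Function('W')(K) = Add(Add(Pow(K, 2), Mul(-352, K)), K) = Add(Pow(K, 2), Mul(-351, K)))
Pow(Add(Function('W')(Function('q')(-10)), 47209), Rational(1, 2)) = Pow(Add(Mul(Mul(Rational(1, 3), Pow(-10, 2)), Add(-351, Mul(Rational(1, 3), Pow(-10, 2)))), 47209), Rational(1, 2)) = Pow(Add(Mul(Mul(Rational(1, 3), 100), Add(-351, Mul(Rational(1, 3), 100))), 47209), Rational(1, 2)) = Pow(Add(Mul(Rational(100, 3), Add(-351, Rational(100, 3))), 47209), Rational(1, 2)) = Pow(Add(Mul(Rational(100, 3), Rational(-953, 3)), 47209), Rational(1, 2)) = Pow(Add(Rational(-95300, 9), 47209), Rational(1, 2)) = Pow(Rational(329581, 9), Rational(1, 2)) = Mul(Rational(1, 3), Pow(329581, Rational(1, 2)))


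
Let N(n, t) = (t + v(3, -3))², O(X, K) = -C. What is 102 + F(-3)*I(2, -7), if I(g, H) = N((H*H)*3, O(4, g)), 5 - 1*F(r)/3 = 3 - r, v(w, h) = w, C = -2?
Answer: 27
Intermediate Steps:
O(X, K) = 2 (O(X, K) = -1*(-2) = 2)
N(n, t) = (3 + t)² (N(n, t) = (t + 3)² = (3 + t)²)
F(r) = 6 + 3*r (F(r) = 15 - 3*(3 - r) = 15 + (-9 + 3*r) = 6 + 3*r)
I(g, H) = 25 (I(g, H) = (3 + 2)² = 5² = 25)
102 + F(-3)*I(2, -7) = 102 + (6 + 3*(-3))*25 = 102 + (6 - 9)*25 = 102 - 3*25 = 102 - 75 = 27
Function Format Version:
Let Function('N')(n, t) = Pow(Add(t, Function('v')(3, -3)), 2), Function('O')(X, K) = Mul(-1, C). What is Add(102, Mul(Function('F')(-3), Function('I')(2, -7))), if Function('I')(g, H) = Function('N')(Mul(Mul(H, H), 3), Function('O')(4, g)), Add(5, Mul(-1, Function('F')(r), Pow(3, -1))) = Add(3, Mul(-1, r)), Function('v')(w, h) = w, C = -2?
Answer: 27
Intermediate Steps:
Function('O')(X, K) = 2 (Function('O')(X, K) = Mul(-1, -2) = 2)
Function('N')(n, t) = Pow(Add(3, t), 2) (Function('N')(n, t) = Pow(Add(t, 3), 2) = Pow(Add(3, t), 2))
Function('F')(r) = Add(6, Mul(3, r)) (Function('F')(r) = Add(15, Mul(-3, Add(3, Mul(-1, r)))) = Add(15, Add(-9, Mul(3, r))) = Add(6, Mul(3, r)))
Function('I')(g, H) = 25 (Function('I')(g, H) = Pow(Add(3, 2), 2) = Pow(5, 2) = 25)
Add(102, Mul(Function('F')(-3), Function('I')(2, -7))) = Add(102, Mul(Add(6, Mul(3, -3)), 25)) = Add(102, Mul(Add(6, -9), 25)) = Add(102, Mul(-3, 25)) = Add(102, -75) = 27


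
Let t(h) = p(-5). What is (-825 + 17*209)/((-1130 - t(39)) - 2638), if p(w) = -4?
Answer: -682/941 ≈ -0.72476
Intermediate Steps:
t(h) = -4
(-825 + 17*209)/((-1130 - t(39)) - 2638) = (-825 + 17*209)/((-1130 - 1*(-4)) - 2638) = (-825 + 3553)/((-1130 + 4) - 2638) = 2728/(-1126 - 2638) = 2728/(-3764) = 2728*(-1/3764) = -682/941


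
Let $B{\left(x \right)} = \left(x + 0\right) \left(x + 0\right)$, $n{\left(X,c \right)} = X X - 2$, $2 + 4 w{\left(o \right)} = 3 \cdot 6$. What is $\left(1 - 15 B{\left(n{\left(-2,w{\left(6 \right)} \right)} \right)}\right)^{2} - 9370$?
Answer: $-5889$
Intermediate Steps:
$w{\left(o \right)} = 4$ ($w{\left(o \right)} = - \frac{1}{2} + \frac{3 \cdot 6}{4} = - \frac{1}{2} + \frac{1}{4} \cdot 18 = - \frac{1}{2} + \frac{9}{2} = 4$)
$n{\left(X,c \right)} = -2 + X^{2}$ ($n{\left(X,c \right)} = X^{2} - 2 = -2 + X^{2}$)
$B{\left(x \right)} = x^{2}$ ($B{\left(x \right)} = x x = x^{2}$)
$\left(1 - 15 B{\left(n{\left(-2,w{\left(6 \right)} \right)} \right)}\right)^{2} - 9370 = \left(1 - 15 \left(-2 + \left(-2\right)^{2}\right)^{2}\right)^{2} - 9370 = \left(1 - 15 \left(-2 + 4\right)^{2}\right)^{2} - 9370 = \left(1 - 15 \cdot 2^{2}\right)^{2} - 9370 = \left(1 - 60\right)^{2} - 9370 = \left(-59\right)^{2} - 9370 = 3481 - 9370 = -5889$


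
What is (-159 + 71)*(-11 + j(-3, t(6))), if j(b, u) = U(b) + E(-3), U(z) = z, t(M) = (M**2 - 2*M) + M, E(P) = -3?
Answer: 1496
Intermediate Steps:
t(M) = M**2 - M
j(b, u) = -3 + b (j(b, u) = b - 3 = -3 + b)
(-159 + 71)*(-11 + j(-3, t(6))) = (-159 + 71)*(-11 + (-3 - 3)) = -88*(-11 - 6) = -88*(-17) = 1496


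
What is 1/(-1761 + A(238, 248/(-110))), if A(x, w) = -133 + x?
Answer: -1/1656 ≈ -0.00060386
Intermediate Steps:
1/(-1761 + A(238, 248/(-110))) = 1/(-1761 + (-133 + 238)) = 1/(-1761 + 105) = 1/(-1656) = -1/1656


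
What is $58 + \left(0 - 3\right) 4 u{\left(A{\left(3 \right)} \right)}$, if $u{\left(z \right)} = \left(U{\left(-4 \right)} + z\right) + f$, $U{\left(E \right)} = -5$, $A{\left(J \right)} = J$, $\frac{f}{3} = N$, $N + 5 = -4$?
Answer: $406$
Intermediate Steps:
$N = -9$ ($N = -5 - 4 = -9$)
$f = -27$ ($f = 3 \left(-9\right) = -27$)
$u{\left(z \right)} = -32 + z$ ($u{\left(z \right)} = \left(-5 + z\right) - 27 = -32 + z$)
$58 + \left(0 - 3\right) 4 u{\left(A{\left(3 \right)} \right)} = 58 + \left(0 - 3\right) 4 \left(-32 + 3\right) = 58 + \left(-3\right) 4 \left(-29\right) = 58 - -348 = 58 + 348 = 406$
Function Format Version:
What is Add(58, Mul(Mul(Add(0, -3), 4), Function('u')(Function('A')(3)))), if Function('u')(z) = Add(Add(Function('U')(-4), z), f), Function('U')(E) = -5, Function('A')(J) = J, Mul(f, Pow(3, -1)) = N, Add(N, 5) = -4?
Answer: 406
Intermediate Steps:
N = -9 (N = Add(-5, -4) = -9)
f = -27 (f = Mul(3, -9) = -27)
Function('u')(z) = Add(-32, z) (Function('u')(z) = Add(Add(-5, z), -27) = Add(-32, z))
Add(58, Mul(Mul(Add(0, -3), 4), Function('u')(Function('A')(3)))) = Add(58, Mul(Mul(Add(0, -3), 4), Add(-32, 3))) = Add(58, Mul(Mul(-3, 4), -29)) = Add(58, Mul(-12, -29)) = Add(58, 348) = 406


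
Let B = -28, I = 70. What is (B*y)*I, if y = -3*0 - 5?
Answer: 9800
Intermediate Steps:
y = -5 (y = 0 - 5 = -5)
(B*y)*I = -28*(-5)*70 = 140*70 = 9800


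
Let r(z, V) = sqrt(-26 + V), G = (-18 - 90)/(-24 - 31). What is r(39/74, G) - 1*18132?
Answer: -18132 + I*sqrt(72710)/55 ≈ -18132.0 + 4.9027*I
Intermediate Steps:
G = 108/55 (G = -108/(-55) = -108*(-1/55) = 108/55 ≈ 1.9636)
r(39/74, G) - 1*18132 = sqrt(-26 + 108/55) - 1*18132 = sqrt(-1322/55) - 18132 = I*sqrt(72710)/55 - 18132 = -18132 + I*sqrt(72710)/55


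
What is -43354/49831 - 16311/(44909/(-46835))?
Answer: 38065233824449/2237860379 ≈ 17010.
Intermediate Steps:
-43354/49831 - 16311/(44909/(-46835)) = -43354*1/49831 - 16311/(44909*(-1/46835)) = -43354/49831 - 16311/(-44909/46835) = -43354/49831 - 16311*(-46835/44909) = -43354/49831 + 763925685/44909 = 38065233824449/2237860379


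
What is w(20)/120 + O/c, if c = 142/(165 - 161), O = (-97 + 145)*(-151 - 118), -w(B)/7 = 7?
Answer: -3102359/8520 ≈ -364.13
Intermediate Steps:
w(B) = -49 (w(B) = -7*7 = -49)
O = -12912 (O = 48*(-269) = -12912)
c = 71/2 (c = 142/4 = 142*(¼) = 71/2 ≈ 35.500)
w(20)/120 + O/c = -49/120 - 12912/71/2 = -49*1/120 - 12912*2/71 = -49/120 - 25824/71 = -3102359/8520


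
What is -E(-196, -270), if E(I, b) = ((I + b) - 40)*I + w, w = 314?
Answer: -99490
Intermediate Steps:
E(I, b) = 314 + I*(-40 + I + b) (E(I, b) = ((I + b) - 40)*I + 314 = (-40 + I + b)*I + 314 = I*(-40 + I + b) + 314 = 314 + I*(-40 + I + b))
-E(-196, -270) = -(314 + (-196)² - 40*(-196) - 196*(-270)) = -(314 + 38416 + 7840 + 52920) = -1*99490 = -99490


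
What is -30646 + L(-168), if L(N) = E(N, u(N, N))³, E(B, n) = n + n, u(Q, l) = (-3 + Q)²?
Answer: 200016880325522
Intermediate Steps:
E(B, n) = 2*n
L(N) = 8*(-3 + N)⁶ (L(N) = (2*(-3 + N)²)³ = 8*(-3 + N)⁶)
-30646 + L(-168) = -30646 + 8*(-3 - 168)⁶ = -30646 + 8*(-171)⁶ = -30646 + 8*25002110044521 = -30646 + 200016880356168 = 200016880325522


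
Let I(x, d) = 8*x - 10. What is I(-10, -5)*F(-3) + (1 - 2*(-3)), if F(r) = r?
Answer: 277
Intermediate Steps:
I(x, d) = -10 + 8*x
I(-10, -5)*F(-3) + (1 - 2*(-3)) = (-10 + 8*(-10))*(-3) + (1 - 2*(-3)) = (-10 - 80)*(-3) + (1 + 6) = -90*(-3) + 7 = 270 + 7 = 277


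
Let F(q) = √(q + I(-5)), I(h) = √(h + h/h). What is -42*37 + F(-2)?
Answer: -1554 + √(-2 + 2*I) ≈ -1553.4 + 1.5538*I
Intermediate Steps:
I(h) = √(1 + h) (I(h) = √(h + 1) = √(1 + h))
F(q) = √(q + 2*I) (F(q) = √(q + √(1 - 5)) = √(q + √(-4)) = √(q + 2*I))
-42*37 + F(-2) = -42*37 + √(-2 + 2*I) = -1554 + √(-2 + 2*I)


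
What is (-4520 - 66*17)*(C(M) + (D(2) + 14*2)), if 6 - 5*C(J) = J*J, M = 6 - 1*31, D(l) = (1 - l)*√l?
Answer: 2702518/5 + 5642*√2 ≈ 5.4848e+5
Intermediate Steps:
D(l) = √l*(1 - l)
M = -25 (M = 6 - 31 = -25)
C(J) = 6/5 - J²/5 (C(J) = 6/5 - J*J/5 = 6/5 - J²/5)
(-4520 - 66*17)*(C(M) + (D(2) + 14*2)) = (-4520 - 66*17)*((6/5 - ⅕*(-25)²) + (√2*(1 - 1*2) + 14*2)) = (-4520 - 1122)*((6/5 - ⅕*625) + (√2*(1 - 2) + 28)) = -5642*((6/5 - 125) + (√2*(-1) + 28)) = -5642*(-619/5 + (-√2 + 28)) = -5642*(-619/5 + (28 - √2)) = -5642*(-479/5 - √2) = 2702518/5 + 5642*√2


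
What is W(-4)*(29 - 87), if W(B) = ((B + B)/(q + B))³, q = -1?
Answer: -29696/125 ≈ -237.57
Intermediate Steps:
W(B) = 8*B³/(-1 + B)³ (W(B) = ((B + B)/(-1 + B))³ = ((2*B)/(-1 + B))³ = (2*B/(-1 + B))³ = 8*B³/(-1 + B)³)
W(-4)*(29 - 87) = (8*(-4)³/(-1 - 4)³)*(29 - 87) = (8*(-64)/(-5)³)*(-58) = (8*(-64)*(-1/125))*(-58) = (512/125)*(-58) = -29696/125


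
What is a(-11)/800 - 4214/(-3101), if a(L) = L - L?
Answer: 602/443 ≈ 1.3589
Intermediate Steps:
a(L) = 0
a(-11)/800 - 4214/(-3101) = 0/800 - 4214/(-3101) = 0*(1/800) - 4214*(-1/3101) = 0 + 602/443 = 602/443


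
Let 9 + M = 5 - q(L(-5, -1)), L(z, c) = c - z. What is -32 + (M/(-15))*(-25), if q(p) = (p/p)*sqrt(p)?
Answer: -42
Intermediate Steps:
q(p) = sqrt(p) (q(p) = 1*sqrt(p) = sqrt(p))
M = -6 (M = -9 + (5 - sqrt(-1 - 1*(-5))) = -9 + (5 - sqrt(-1 + 5)) = -9 + (5 - sqrt(4)) = -9 + (5 - 1*2) = -9 + (5 - 2) = -9 + 3 = -6)
-32 + (M/(-15))*(-25) = -32 - 6/(-15)*(-25) = -32 - 6*(-1/15)*(-25) = -32 + (2/5)*(-25) = -32 - 10 = -42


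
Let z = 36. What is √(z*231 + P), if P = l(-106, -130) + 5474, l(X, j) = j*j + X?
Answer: 2*√7646 ≈ 174.88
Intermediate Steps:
l(X, j) = X + j² (l(X, j) = j² + X = X + j²)
P = 22268 (P = (-106 + (-130)²) + 5474 = (-106 + 16900) + 5474 = 16794 + 5474 = 22268)
√(z*231 + P) = √(36*231 + 22268) = √(8316 + 22268) = √30584 = 2*√7646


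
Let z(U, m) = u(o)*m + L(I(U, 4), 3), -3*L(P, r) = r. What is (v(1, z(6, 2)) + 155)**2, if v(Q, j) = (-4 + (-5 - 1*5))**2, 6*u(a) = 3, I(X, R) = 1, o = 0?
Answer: 123201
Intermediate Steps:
u(a) = 1/2 (u(a) = (1/6)*3 = 1/2)
L(P, r) = -r/3
z(U, m) = -1 + m/2 (z(U, m) = m/2 - 1/3*3 = m/2 - 1 = -1 + m/2)
v(Q, j) = 196 (v(Q, j) = (-4 + (-5 - 5))**2 = (-4 - 10)**2 = (-14)**2 = 196)
(v(1, z(6, 2)) + 155)**2 = (196 + 155)**2 = 351**2 = 123201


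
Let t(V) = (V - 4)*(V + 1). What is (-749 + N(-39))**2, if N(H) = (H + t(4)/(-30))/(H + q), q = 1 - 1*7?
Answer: 125933284/225 ≈ 5.5970e+5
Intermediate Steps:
t(V) = (1 + V)*(-4 + V) (t(V) = (-4 + V)*(1 + V) = (1 + V)*(-4 + V))
q = -6 (q = 1 - 7 = -6)
N(H) = H/(-6 + H) (N(H) = (H + (-4 + 4**2 - 3*4)/(-30))/(H - 6) = (H + (-4 + 16 - 12)*(-1/30))/(-6 + H) = (H + 0*(-1/30))/(-6 + H) = (H + 0)/(-6 + H) = H/(-6 + H))
(-749 + N(-39))**2 = (-749 - 39/(-6 - 39))**2 = (-749 - 39/(-45))**2 = (-749 - 39*(-1/45))**2 = (-749 + 13/15)**2 = (-11222/15)**2 = 125933284/225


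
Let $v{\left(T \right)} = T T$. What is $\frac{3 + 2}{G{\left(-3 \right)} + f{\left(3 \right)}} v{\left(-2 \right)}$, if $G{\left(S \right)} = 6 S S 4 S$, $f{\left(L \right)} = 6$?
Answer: $- \frac{10}{321} \approx -0.031153$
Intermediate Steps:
$v{\left(T \right)} = T^{2}$
$G{\left(S \right)} = 24 S^{3}$ ($G{\left(S \right)} = 6 S^{2} \cdot 4 S = 24 S^{2} S = 24 S^{3}$)
$\frac{3 + 2}{G{\left(-3 \right)} + f{\left(3 \right)}} v{\left(-2 \right)} = \frac{3 + 2}{24 \left(-3\right)^{3} + 6} \left(-2\right)^{2} = \frac{5}{24 \left(-27\right) + 6} \cdot 4 = \frac{5}{-648 + 6} \cdot 4 = \frac{5}{-642} \cdot 4 = 5 \left(- \frac{1}{642}\right) 4 = \left(- \frac{5}{642}\right) 4 = - \frac{10}{321}$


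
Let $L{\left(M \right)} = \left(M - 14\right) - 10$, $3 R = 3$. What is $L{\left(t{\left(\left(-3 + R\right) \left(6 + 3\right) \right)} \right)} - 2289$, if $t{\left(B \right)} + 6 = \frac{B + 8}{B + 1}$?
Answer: $- \frac{39413}{17} \approx -2318.4$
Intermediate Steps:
$R = 1$ ($R = \frac{1}{3} \cdot 3 = 1$)
$t{\left(B \right)} = -6 + \frac{8 + B}{1 + B}$ ($t{\left(B \right)} = -6 + \frac{B + 8}{B + 1} = -6 + \frac{8 + B}{1 + B}$)
$L{\left(M \right)} = -24 + M$ ($L{\left(M \right)} = \left(-14 + M\right) - 10 = -24 + M$)
$L{\left(t{\left(\left(-3 + R\right) \left(6 + 3\right) \right)} \right)} - 2289 = \left(-24 + \frac{2 - 5 \left(-3 + 1\right) \left(6 + 3\right)}{1 + \left(-3 + 1\right) \left(6 + 3\right)}\right) - 2289 = \left(-24 + \frac{2 - 5 \left(\left(-2\right) 9\right)}{1 - 18}\right) - 2289 = \left(-24 + \frac{2 - -90}{1 - 18}\right) - 2289 = \left(-24 + \frac{2 + 90}{-17}\right) - 2289 = \left(-24 - \frac{92}{17}\right) - 2289 = - \frac{500}{17} - 2289 = - \frac{39413}{17}$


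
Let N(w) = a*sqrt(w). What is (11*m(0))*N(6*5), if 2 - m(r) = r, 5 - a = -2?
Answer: 154*sqrt(30) ≈ 843.49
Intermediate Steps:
a = 7 (a = 5 - 1*(-2) = 5 + 2 = 7)
N(w) = 7*sqrt(w)
m(r) = 2 - r
(11*m(0))*N(6*5) = (11*(2 - 1*0))*(7*sqrt(6*5)) = (11*(2 + 0))*(7*sqrt(30)) = (11*2)*(7*sqrt(30)) = 22*(7*sqrt(30)) = 154*sqrt(30)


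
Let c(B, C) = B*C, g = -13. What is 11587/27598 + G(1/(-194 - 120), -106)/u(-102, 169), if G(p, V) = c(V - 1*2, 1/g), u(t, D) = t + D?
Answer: 13072861/24037858 ≈ 0.54384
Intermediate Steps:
u(t, D) = D + t
G(p, V) = 2/13 - V/13 (G(p, V) = (V - 1*2)/(-13) = (V - 2)*(-1/13) = (-2 + V)*(-1/13) = 2/13 - V/13)
11587/27598 + G(1/(-194 - 120), -106)/u(-102, 169) = 11587/27598 + (2/13 - 1/13*(-106))/(169 - 102) = 11587*(1/27598) + (2/13 + 106/13)/67 = 11587/27598 + (108/13)*(1/67) = 11587/27598 + 108/871 = 13072861/24037858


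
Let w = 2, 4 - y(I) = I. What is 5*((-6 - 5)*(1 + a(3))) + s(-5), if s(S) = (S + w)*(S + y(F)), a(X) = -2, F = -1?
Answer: 55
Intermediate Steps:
y(I) = 4 - I
s(S) = (2 + S)*(5 + S) (s(S) = (S + 2)*(S + (4 - 1*(-1))) = (2 + S)*(S + (4 + 1)) = (2 + S)*(S + 5) = (2 + S)*(5 + S))
5*((-6 - 5)*(1 + a(3))) + s(-5) = 5*((-6 - 5)*(1 - 2)) + (10 + (-5)**2 + 7*(-5)) = 5*(-11*(-1)) + (10 + 25 - 35) = 5*11 + 0 = 55 + 0 = 55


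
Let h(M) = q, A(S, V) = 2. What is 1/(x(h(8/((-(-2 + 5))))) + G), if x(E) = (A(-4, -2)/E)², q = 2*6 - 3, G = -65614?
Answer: -81/5314730 ≈ -1.5241e-5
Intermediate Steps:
q = 9 (q = 12 - 3 = 9)
h(M) = 9
x(E) = 4/E² (x(E) = (2/E)² = 4/E²)
1/(x(h(8/((-(-2 + 5))))) + G) = 1/(4/9² - 65614) = 1/(4*(1/81) - 65614) = 1/(4/81 - 65614) = 1/(-5314730/81) = -81/5314730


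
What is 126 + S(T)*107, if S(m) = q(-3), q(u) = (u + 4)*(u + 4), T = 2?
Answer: 233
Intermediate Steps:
q(u) = (4 + u)² (q(u) = (4 + u)*(4 + u) = (4 + u)²)
S(m) = 1 (S(m) = (4 - 3)² = 1² = 1)
126 + S(T)*107 = 126 + 1*107 = 126 + 107 = 233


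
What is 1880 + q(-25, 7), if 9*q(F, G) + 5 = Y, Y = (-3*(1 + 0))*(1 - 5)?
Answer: 16927/9 ≈ 1880.8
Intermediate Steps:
Y = 12 (Y = -3*1*(-4) = -3*(-4) = 12)
q(F, G) = 7/9 (q(F, G) = -5/9 + (⅑)*12 = -5/9 + 4/3 = 7/9)
1880 + q(-25, 7) = 1880 + 7/9 = 16927/9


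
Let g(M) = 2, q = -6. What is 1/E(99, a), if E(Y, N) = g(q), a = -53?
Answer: ½ ≈ 0.50000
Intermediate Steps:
E(Y, N) = 2
1/E(99, a) = 1/2 = ½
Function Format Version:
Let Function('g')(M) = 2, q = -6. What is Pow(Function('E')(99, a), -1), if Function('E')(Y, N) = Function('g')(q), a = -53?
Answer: Rational(1, 2) ≈ 0.50000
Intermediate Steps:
Function('E')(Y, N) = 2
Pow(Function('E')(99, a), -1) = Pow(2, -1) = Rational(1, 2)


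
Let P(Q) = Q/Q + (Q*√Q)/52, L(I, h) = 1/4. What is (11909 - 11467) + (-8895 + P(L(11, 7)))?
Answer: -3516031/416 ≈ -8452.0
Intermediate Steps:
L(I, h) = ¼
P(Q) = 1 + Q^(3/2)/52 (P(Q) = 1 + Q^(3/2)*(1/52) = 1 + Q^(3/2)/52)
(11909 - 11467) + (-8895 + P(L(11, 7))) = (11909 - 11467) + (-8895 + (1 + (¼)^(3/2)/52)) = 442 + (-8895 + (1 + (1/52)*(⅛))) = 442 + (-8895 + (1 + 1/416)) = 442 + (-8895 + 417/416) = 442 - 3699903/416 = -3516031/416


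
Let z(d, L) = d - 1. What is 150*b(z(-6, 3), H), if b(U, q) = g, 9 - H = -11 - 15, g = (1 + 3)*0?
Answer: 0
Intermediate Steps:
z(d, L) = -1 + d
g = 0 (g = 4*0 = 0)
H = 35 (H = 9 - (-11 - 15) = 9 - 1*(-26) = 9 + 26 = 35)
b(U, q) = 0
150*b(z(-6, 3), H) = 150*0 = 0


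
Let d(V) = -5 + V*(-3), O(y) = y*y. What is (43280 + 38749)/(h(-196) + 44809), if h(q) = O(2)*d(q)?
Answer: 82029/47141 ≈ 1.7401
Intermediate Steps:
O(y) = y²
d(V) = -5 - 3*V
h(q) = -20 - 12*q (h(q) = 2²*(-5 - 3*q) = 4*(-5 - 3*q) = -20 - 12*q)
(43280 + 38749)/(h(-196) + 44809) = (43280 + 38749)/((-20 - 12*(-196)) + 44809) = 82029/((-20 + 2352) + 44809) = 82029/(2332 + 44809) = 82029/47141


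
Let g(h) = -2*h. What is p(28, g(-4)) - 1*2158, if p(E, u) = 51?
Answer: -2107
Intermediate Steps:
p(28, g(-4)) - 1*2158 = 51 - 1*2158 = 51 - 2158 = -2107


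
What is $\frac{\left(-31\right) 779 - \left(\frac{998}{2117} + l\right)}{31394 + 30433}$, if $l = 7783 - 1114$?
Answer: $- \frac{21747568}{43629253} \approx -0.49846$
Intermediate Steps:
$l = 6669$
$\frac{\left(-31\right) 779 - \left(\frac{998}{2117} + l\right)}{31394 + 30433} = \frac{\left(-31\right) 779 + \left(\frac{7984}{-16936} - 6669\right)}{31394 + 30433} = \frac{-24149 + \left(7984 \left(- \frac{1}{16936}\right) - 6669\right)}{61827} = \left(-24149 - \frac{14119271}{2117}\right) \frac{1}{61827} = \left(- \frac{65242704}{2117}\right) \frac{1}{61827} = - \frac{21747568}{43629253}$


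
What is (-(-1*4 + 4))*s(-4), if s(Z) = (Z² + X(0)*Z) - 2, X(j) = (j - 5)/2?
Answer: 0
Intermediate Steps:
X(j) = -5/2 + j/2 (X(j) = (-5 + j)*(½) = -5/2 + j/2)
s(Z) = -2 + Z² - 5*Z/2 (s(Z) = (Z² + (-5/2 + (½)*0)*Z) - 2 = (Z² + (-5/2 + 0)*Z) - 2 = (Z² - 5*Z/2) - 2 = -2 + Z² - 5*Z/2)
(-(-1*4 + 4))*s(-4) = (-(-1*4 + 4))*(-2 + (-4)² - 5/2*(-4)) = (-(-4 + 4))*(-2 + 16 + 10) = -1*0*24 = 0*24 = 0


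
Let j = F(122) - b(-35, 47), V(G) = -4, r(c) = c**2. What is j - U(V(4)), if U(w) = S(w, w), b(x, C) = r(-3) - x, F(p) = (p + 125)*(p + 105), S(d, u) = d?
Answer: 56029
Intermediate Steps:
F(p) = (105 + p)*(125 + p) (F(p) = (125 + p)*(105 + p) = (105 + p)*(125 + p))
b(x, C) = 9 - x (b(x, C) = (-3)**2 - x = 9 - x)
U(w) = w
j = 56025 (j = (13125 + 122**2 + 230*122) - (9 - 1*(-35)) = (13125 + 14884 + 28060) - (9 + 35) = 56069 - 1*44 = 56069 - 44 = 56025)
j - U(V(4)) = 56025 - 1*(-4) = 56025 + 4 = 56029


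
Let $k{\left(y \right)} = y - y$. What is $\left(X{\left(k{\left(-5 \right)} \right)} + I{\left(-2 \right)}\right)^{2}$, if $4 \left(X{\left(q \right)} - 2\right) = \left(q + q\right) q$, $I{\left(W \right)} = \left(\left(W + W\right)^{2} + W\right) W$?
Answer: $676$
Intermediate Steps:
$I{\left(W \right)} = W \left(W + 4 W^{2}\right)$ ($I{\left(W \right)} = \left(\left(2 W\right)^{2} + W\right) W = \left(4 W^{2} + W\right) W = \left(W + 4 W^{2}\right) W = W \left(W + 4 W^{2}\right)$)
$k{\left(y \right)} = 0$
$X{\left(q \right)} = 2 + \frac{q^{2}}{2}$ ($X{\left(q \right)} = 2 + \frac{\left(q + q\right) q}{4} = 2 + \frac{2 q q}{4} = 2 + \frac{2 q^{2}}{4} = 2 + \frac{q^{2}}{2}$)
$\left(X{\left(k{\left(-5 \right)} \right)} + I{\left(-2 \right)}\right)^{2} = \left(\left(2 + \frac{0^{2}}{2}\right) + \left(-2\right)^{2} \left(1 + 4 \left(-2\right)\right)\right)^{2} = \left(\left(2 + \frac{1}{2} \cdot 0\right) + 4 \left(1 - 8\right)\right)^{2} = \left(\left(2 + 0\right) + 4 \left(-7\right)\right)^{2} = \left(2 - 28\right)^{2} = \left(-26\right)^{2} = 676$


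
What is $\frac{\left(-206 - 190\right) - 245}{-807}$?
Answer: $\frac{641}{807} \approx 0.7943$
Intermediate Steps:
$\frac{\left(-206 - 190\right) - 245}{-807} = \left(-396 - 245\right) \left(- \frac{1}{807}\right) = \left(-641\right) \left(- \frac{1}{807}\right) = \frac{641}{807}$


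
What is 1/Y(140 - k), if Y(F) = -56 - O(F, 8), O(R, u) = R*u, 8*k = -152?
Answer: -1/1328 ≈ -0.00075301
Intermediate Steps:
k = -19 (k = (1/8)*(-152) = -19)
Y(F) = -56 - 8*F (Y(F) = -56 - F*8 = -56 - 8*F)
1/Y(140 - k) = 1/(-56 - 8*(140 - 1*(-19))) = 1/(-56 - 8*(140 + 19)) = 1/(-56 - 8*159) = 1/(-56 - 1272) = 1/(-1328) = -1/1328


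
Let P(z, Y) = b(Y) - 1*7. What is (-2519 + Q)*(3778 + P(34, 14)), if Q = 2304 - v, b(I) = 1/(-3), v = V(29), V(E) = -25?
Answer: -2149280/3 ≈ -7.1643e+5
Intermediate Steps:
v = -25
b(I) = -⅓
Q = 2329 (Q = 2304 - 1*(-25) = 2304 + 25 = 2329)
P(z, Y) = -22/3 (P(z, Y) = -⅓ - 1*7 = -⅓ - 7 = -22/3)
(-2519 + Q)*(3778 + P(34, 14)) = (-2519 + 2329)*(3778 - 22/3) = -190*11312/3 = -2149280/3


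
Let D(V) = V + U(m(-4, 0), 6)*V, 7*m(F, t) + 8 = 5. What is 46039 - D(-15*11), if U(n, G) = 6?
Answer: 47194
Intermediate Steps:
m(F, t) = -3/7 (m(F, t) = -8/7 + (⅐)*5 = -8/7 + 5/7 = -3/7)
D(V) = 7*V (D(V) = V + 6*V = 7*V)
46039 - D(-15*11) = 46039 - 7*(-15*11) = 46039 - 7*(-165) = 46039 - 1*(-1155) = 46039 + 1155 = 47194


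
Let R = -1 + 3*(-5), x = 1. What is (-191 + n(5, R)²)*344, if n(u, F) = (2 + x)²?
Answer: -37840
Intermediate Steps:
R = -16 (R = -1 - 15 = -16)
n(u, F) = 9 (n(u, F) = (2 + 1)² = 3² = 9)
(-191 + n(5, R)²)*344 = (-191 + 9²)*344 = (-191 + 81)*344 = -110*344 = -37840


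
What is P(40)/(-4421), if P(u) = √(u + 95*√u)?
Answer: -√(40 + 190*√10)/4421 ≈ -0.0057260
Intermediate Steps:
P(40)/(-4421) = √(40 + 95*√40)/(-4421) = √(40 + 95*(2*√10))*(-1/4421) = √(40 + 190*√10)*(-1/4421) = -√(40 + 190*√10)/4421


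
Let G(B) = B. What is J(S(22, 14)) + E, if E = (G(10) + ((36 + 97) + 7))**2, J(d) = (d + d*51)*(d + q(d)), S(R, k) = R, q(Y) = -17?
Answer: 28220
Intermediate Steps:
J(d) = 52*d*(-17 + d) (J(d) = (d + d*51)*(d - 17) = (d + 51*d)*(-17 + d) = (52*d)*(-17 + d) = 52*d*(-17 + d))
E = 22500 (E = (10 + ((36 + 97) + 7))**2 = (10 + (133 + 7))**2 = (10 + 140)**2 = 150**2 = 22500)
J(S(22, 14)) + E = 52*22*(-17 + 22) + 22500 = 52*22*5 + 22500 = 5720 + 22500 = 28220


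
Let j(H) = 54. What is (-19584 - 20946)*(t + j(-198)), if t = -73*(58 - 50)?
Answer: 21480900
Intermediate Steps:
t = -584 (t = -73*8 = -584)
(-19584 - 20946)*(t + j(-198)) = (-19584 - 20946)*(-584 + 54) = -40530*(-530) = 21480900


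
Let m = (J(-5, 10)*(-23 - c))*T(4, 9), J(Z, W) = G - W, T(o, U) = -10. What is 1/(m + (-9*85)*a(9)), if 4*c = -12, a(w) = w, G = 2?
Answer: -1/8485 ≈ -0.00011786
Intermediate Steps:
c = -3 (c = (¼)*(-12) = -3)
J(Z, W) = 2 - W
m = -1600 (m = ((2 - 1*10)*(-23 - 1*(-3)))*(-10) = ((2 - 10)*(-23 + 3))*(-10) = -8*(-20)*(-10) = 160*(-10) = -1600)
1/(m + (-9*85)*a(9)) = 1/(-1600 - 9*85*9) = 1/(-1600 - 765*9) = 1/(-1600 - 6885) = 1/(-8485) = -1/8485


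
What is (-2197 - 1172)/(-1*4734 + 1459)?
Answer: 3369/3275 ≈ 1.0287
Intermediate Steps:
(-2197 - 1172)/(-1*4734 + 1459) = -3369/(-4734 + 1459) = -3369/(-3275) = -3369*(-1/3275) = 3369/3275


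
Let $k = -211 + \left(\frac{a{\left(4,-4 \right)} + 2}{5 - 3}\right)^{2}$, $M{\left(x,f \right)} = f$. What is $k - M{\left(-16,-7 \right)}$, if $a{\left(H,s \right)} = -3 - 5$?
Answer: $-195$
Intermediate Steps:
$a{\left(H,s \right)} = -8$
$k = -202$ ($k = -211 + \left(\frac{-8 + 2}{5 - 3}\right)^{2} = -211 + \left(- \frac{6}{2}\right)^{2} = -211 + \left(\left(-6\right) \frac{1}{2}\right)^{2} = -211 + \left(-3\right)^{2} = -211 + 9 = -202$)
$k - M{\left(-16,-7 \right)} = -202 - -7 = -202 + 7 = -195$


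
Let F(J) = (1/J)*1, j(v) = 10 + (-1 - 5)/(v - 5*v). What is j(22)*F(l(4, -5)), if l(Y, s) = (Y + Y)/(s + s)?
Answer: -2215/176 ≈ -12.585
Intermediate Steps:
l(Y, s) = Y/s (l(Y, s) = (2*Y)/((2*s)) = (2*Y)*(1/(2*s)) = Y/s)
j(v) = 10 + 3/(2*v) (j(v) = 10 - 6*(-1/(4*v)) = 10 - (-3)/(2*v) = 10 + 3/(2*v))
F(J) = 1/J
j(22)*F(l(4, -5)) = (10 + (3/2)/22)/((4/(-5))) = (10 + (3/2)*(1/22))/((4*(-⅕))) = (10 + 3/44)/(-⅘) = (443/44)*(-5/4) = -2215/176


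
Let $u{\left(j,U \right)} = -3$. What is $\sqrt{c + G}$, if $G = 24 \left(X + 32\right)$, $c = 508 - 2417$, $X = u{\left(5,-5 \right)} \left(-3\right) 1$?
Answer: $5 i \sqrt{37} \approx 30.414 i$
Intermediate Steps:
$X = 9$ ($X = \left(-3\right) \left(-3\right) 1 = 9 \cdot 1 = 9$)
$c = -1909$
$G = 984$ ($G = 24 \left(9 + 32\right) = 24 \cdot 41 = 984$)
$\sqrt{c + G} = \sqrt{-1909 + 984} = \sqrt{-925} = 5 i \sqrt{37}$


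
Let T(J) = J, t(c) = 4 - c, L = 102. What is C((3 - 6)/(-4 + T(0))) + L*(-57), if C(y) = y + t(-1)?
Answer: -23233/4 ≈ -5808.3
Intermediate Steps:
C(y) = 5 + y (C(y) = y + (4 - 1*(-1)) = y + (4 + 1) = y + 5 = 5 + y)
C((3 - 6)/(-4 + T(0))) + L*(-57) = (5 + (3 - 6)/(-4 + 0)) + 102*(-57) = (5 - 3/(-4)) - 5814 = (5 - 3*(-1/4)) - 5814 = (5 + 3/4) - 5814 = 23/4 - 5814 = -23233/4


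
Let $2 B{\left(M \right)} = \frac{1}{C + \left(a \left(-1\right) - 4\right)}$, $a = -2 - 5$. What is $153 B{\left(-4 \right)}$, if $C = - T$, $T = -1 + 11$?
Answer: $- \frac{153}{14} \approx -10.929$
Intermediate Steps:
$a = -7$
$T = 10$
$C = -10$ ($C = \left(-1\right) 10 = -10$)
$B{\left(M \right)} = - \frac{1}{14}$ ($B{\left(M \right)} = \frac{1}{2 \left(-10 - -3\right)} = \frac{1}{2 \left(-10 + \left(7 - 4\right)\right)} = \frac{1}{2 \left(-10 + 3\right)} = \frac{1}{2 \left(-7\right)} = \frac{1}{2} \left(- \frac{1}{7}\right) = - \frac{1}{14}$)
$153 B{\left(-4 \right)} = 153 \left(- \frac{1}{14}\right) = - \frac{153}{14}$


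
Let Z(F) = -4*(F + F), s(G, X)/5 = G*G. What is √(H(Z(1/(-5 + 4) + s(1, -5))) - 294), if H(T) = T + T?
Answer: I*√358 ≈ 18.921*I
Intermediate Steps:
s(G, X) = 5*G² (s(G, X) = 5*(G*G) = 5*G²)
Z(F) = -8*F
H(T) = 2*T
√(H(Z(1/(-5 + 4) + s(1, -5))) - 294) = √(2*(-8*(1/(-5 + 4) + 5*1²)) - 294) = √(2*(-8*(1/(-1) + 5*1)) - 294) = √(2*(-8*(-1 + 5)) - 294) = √(2*(-8*4) - 294) = √(2*(-32) - 294) = √(-64 - 294) = √(-358) = I*√358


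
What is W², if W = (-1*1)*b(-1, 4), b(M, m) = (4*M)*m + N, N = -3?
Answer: 361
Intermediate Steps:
b(M, m) = -3 + 4*M*m (b(M, m) = (4*M)*m - 3 = 4*M*m - 3 = -3 + 4*M*m)
W = 19 (W = (-1*1)*(-3 + 4*(-1)*4) = -(-3 - 16) = -1*(-19) = 19)
W² = 19² = 361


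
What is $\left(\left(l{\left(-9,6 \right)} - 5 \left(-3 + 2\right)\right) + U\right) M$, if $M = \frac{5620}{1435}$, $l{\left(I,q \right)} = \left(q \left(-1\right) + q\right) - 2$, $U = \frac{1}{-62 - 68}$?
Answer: $\frac{218618}{18655} \approx 11.719$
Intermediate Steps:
$U = - \frac{1}{130}$ ($U = \frac{1}{-130} = - \frac{1}{130} \approx -0.0076923$)
$l{\left(I,q \right)} = -2$ ($l{\left(I,q \right)} = \left(- q + q\right) - 2 = 0 - 2 = -2$)
$M = \frac{1124}{287}$ ($M = 5620 \cdot \frac{1}{1435} = \frac{1124}{287} \approx 3.9164$)
$\left(\left(l{\left(-9,6 \right)} - 5 \left(-3 + 2\right)\right) + U\right) M = \left(\left(-2 - 5 \left(-3 + 2\right)\right) - \frac{1}{130}\right) \frac{1124}{287} = \left(\left(-2 - -5\right) - \frac{1}{130}\right) \frac{1124}{287} = \left(\left(-2 + 5\right) - \frac{1}{130}\right) \frac{1124}{287} = \left(3 - \frac{1}{130}\right) \frac{1124}{287} = \frac{389}{130} \cdot \frac{1124}{287} = \frac{218618}{18655}$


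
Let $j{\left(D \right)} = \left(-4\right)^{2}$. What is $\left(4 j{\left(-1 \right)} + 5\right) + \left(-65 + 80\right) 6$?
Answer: $159$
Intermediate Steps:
$j{\left(D \right)} = 16$
$\left(4 j{\left(-1 \right)} + 5\right) + \left(-65 + 80\right) 6 = \left(4 \cdot 16 + 5\right) + \left(-65 + 80\right) 6 = \left(64 + 5\right) + 15 \cdot 6 = 69 + 90 = 159$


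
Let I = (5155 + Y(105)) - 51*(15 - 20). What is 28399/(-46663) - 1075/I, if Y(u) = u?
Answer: -41356642/51469289 ≈ -0.80352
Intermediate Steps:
I = 5515 (I = (5155 + 105) - 51*(15 - 20) = 5260 - 51*(-5) = 5260 + 255 = 5515)
28399/(-46663) - 1075/I = 28399/(-46663) - 1075/5515 = 28399*(-1/46663) - 1075*1/5515 = -28399/46663 - 215/1103 = -41356642/51469289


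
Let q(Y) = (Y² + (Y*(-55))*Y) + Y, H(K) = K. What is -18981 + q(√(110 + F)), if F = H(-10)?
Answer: -24371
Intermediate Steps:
F = -10
q(Y) = Y - 54*Y² (q(Y) = (Y² + (-55*Y)*Y) + Y = (Y² - 55*Y²) + Y = -54*Y² + Y = Y - 54*Y²)
-18981 + q(√(110 + F)) = -18981 + √(110 - 10)*(1 - 54*√(110 - 10)) = -18981 + √100*(1 - 54*√100) = -18981 + 10*(1 - 54*10) = -18981 + 10*(1 - 540) = -18981 + 10*(-539) = -18981 - 5390 = -24371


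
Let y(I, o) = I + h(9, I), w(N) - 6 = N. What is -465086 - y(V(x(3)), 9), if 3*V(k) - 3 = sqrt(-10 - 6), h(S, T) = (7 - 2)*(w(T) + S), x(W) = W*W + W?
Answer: -465167 - 8*I ≈ -4.6517e+5 - 8.0*I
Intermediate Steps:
x(W) = W + W**2 (x(W) = W**2 + W = W + W**2)
w(N) = 6 + N
h(S, T) = 30 + 5*S + 5*T (h(S, T) = (7 - 2)*((6 + T) + S) = 5*(6 + S + T) = 30 + 5*S + 5*T)
V(k) = 1 + 4*I/3 (V(k) = 1 + sqrt(-10 - 6)/3 = 1 + sqrt(-16)/3 = 1 + (4*I)/3 = 1 + 4*I/3)
y(I, o) = 75 + 6*I (y(I, o) = I + (30 + 5*9 + 5*I) = I + (30 + 45 + 5*I) = I + (75 + 5*I) = 75 + 6*I)
-465086 - y(V(x(3)), 9) = -465086 - (75 + 6*(1 + 4*I/3)) = -465086 - (75 + (6 + 8*I)) = -465086 - (81 + 8*I) = -465086 + (-81 - 8*I) = -465167 - 8*I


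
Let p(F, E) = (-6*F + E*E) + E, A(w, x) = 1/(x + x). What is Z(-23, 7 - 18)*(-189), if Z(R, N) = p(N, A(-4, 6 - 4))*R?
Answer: 4612167/16 ≈ 2.8826e+5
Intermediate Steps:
A(w, x) = 1/(2*x)
p(F, E) = E + E² - 6*F (p(F, E) = (-6*F + E²) + E = (E² - 6*F) + E = E + E² - 6*F)
Z(R, N) = R*(5/16 - 6*N) (Z(R, N) = (1/(2*(6 - 4)) + (1/(2*(6 - 4)))² - 6*N)*R = ((½)/2 + ((½)/2)² - 6*N)*R = ((½)*(½) + ((½)*(½))² - 6*N)*R = (¼ + (¼)² - 6*N)*R = (¼ + 1/16 - 6*N)*R = (5/16 - 6*N)*R = R*(5/16 - 6*N))
Z(-23, 7 - 18)*(-189) = ((1/16)*(-23)*(5 - 96*(7 - 18)))*(-189) = ((1/16)*(-23)*(5 - 96*(-11)))*(-189) = ((1/16)*(-23)*(5 + 1056))*(-189) = ((1/16)*(-23)*1061)*(-189) = -24403/16*(-189) = 4612167/16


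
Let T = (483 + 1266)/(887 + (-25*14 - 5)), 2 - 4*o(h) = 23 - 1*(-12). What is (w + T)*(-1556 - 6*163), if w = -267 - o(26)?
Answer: 12299493/19 ≈ 6.4734e+5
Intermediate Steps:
o(h) = -33/4 (o(h) = ½ - (23 - 1*(-12))/4 = ½ - (23 + 12)/4 = ½ - ¼*35 = ½ - 35/4 = -33/4)
w = -1035/4 (w = -267 - 1*(-33/4) = -267 + 33/4 = -1035/4 ≈ -258.75)
T = 1749/532 (T = 1749/(887 + (-350 - 5)) = 1749/(887 - 355) = 1749/532 ≈ 3.2876)
(w + T)*(-1556 - 6*163) = (-1035/4 + 1749/532)*(-1556 - 6*163) = -67953*(-1556 - 978)/266 = -67953/266*(-2534) = 12299493/19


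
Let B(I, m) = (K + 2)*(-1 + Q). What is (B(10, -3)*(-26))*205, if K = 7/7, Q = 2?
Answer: -15990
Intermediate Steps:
K = 1 (K = 7*(⅐) = 1)
B(I, m) = 3 (B(I, m) = (1 + 2)*(-1 + 2) = 3*1 = 3)
(B(10, -3)*(-26))*205 = (3*(-26))*205 = -78*205 = -15990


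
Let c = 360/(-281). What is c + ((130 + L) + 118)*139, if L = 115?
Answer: 14178057/281 ≈ 50456.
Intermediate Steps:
c = -360/281 (c = 360*(-1/281) = -360/281 ≈ -1.2811)
c + ((130 + L) + 118)*139 = -360/281 + ((130 + 115) + 118)*139 = -360/281 + (245 + 118)*139 = -360/281 + 363*139 = -360/281 + 50457 = 14178057/281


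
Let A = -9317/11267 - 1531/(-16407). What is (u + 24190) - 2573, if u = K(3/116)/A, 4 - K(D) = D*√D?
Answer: 1465416819319/67807121 + 554573007*√87/912412620176 ≈ 21612.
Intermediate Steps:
K(D) = 4 - D^(3/2) (K(D) = 4 - D*√D = 4 - D^(3/2))
A = -135614242/184857669 (A = -9317*1/11267 - 1531*(-1/16407) = -9317/11267 + 1531/16407 = -135614242/184857669 ≈ -0.73361)
u = -369715338/67807121 + 554573007*√87/912412620176 (u = (4 - (3/116)^(3/2))/(-135614242/184857669) = (4 - (3*(1/116))^(3/2))*(-184857669/135614242) = (4 - (3/116)^(3/2))*(-184857669/135614242) = (4 - 3*√87/6728)*(-184857669/135614242) = -369715338/67807121 + 554573007*√87/912412620176 ≈ -5.4468)
(u + 24190) - 2573 = ((-369715338/67807121 + 554573007*√87/912412620176) + 24190) - 2573 = (1639884541652/67807121 + 554573007*√87/912412620176) - 2573 = 1465416819319/67807121 + 554573007*√87/912412620176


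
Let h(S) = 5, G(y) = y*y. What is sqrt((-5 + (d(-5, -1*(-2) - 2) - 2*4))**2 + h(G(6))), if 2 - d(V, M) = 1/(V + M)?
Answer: sqrt(3041)/5 ≈ 11.029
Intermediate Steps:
G(y) = y**2
d(V, M) = 2 - 1/(M + V) (d(V, M) = 2 - 1/(V + M) = 2 - 1/(M + V))
sqrt((-5 + (d(-5, -1*(-2) - 2) - 2*4))**2 + h(G(6))) = sqrt((-5 + ((-1 + 2*(-1*(-2) - 2) + 2*(-5))/((-1*(-2) - 2) - 5) - 2*4))**2 + 5) = sqrt((-5 + ((-1 + 2*(2 - 2) - 10)/((2 - 2) - 5) - 8))**2 + 5) = sqrt((-5 + ((-1 + 2*0 - 10)/(0 - 5) - 8))**2 + 5) = sqrt((-5 + ((-1 + 0 - 10)/(-5) - 8))**2 + 5) = sqrt((-5 + (-1/5*(-11) - 8))**2 + 5) = sqrt((-5 + (11/5 - 8))**2 + 5) = sqrt((-5 - 29/5)**2 + 5) = sqrt((-54/5)**2 + 5) = sqrt(2916/25 + 5) = sqrt(3041/25) = sqrt(3041)/5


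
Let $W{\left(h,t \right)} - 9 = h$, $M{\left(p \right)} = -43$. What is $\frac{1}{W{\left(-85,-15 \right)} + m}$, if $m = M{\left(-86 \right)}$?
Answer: $- \frac{1}{119} \approx -0.0084034$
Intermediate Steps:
$W{\left(h,t \right)} = 9 + h$
$m = -43$
$\frac{1}{W{\left(-85,-15 \right)} + m} = \frac{1}{\left(9 - 85\right) - 43} = \frac{1}{-76 - 43} = \frac{1}{-119} = - \frac{1}{119}$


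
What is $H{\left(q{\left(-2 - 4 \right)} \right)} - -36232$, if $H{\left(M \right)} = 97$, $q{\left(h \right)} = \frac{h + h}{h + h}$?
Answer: $36329$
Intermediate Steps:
$q{\left(h \right)} = 1$ ($q{\left(h \right)} = \frac{2 h}{2 h} = 2 h \frac{1}{2 h} = 1$)
$H{\left(q{\left(-2 - 4 \right)} \right)} - -36232 = 97 - -36232 = 97 + 36232 = 36329$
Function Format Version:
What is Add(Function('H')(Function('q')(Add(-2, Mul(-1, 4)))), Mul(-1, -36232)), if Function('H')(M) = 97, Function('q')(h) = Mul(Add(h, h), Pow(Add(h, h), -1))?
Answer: 36329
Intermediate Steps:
Function('q')(h) = 1 (Function('q')(h) = Mul(Mul(2, h), Pow(Mul(2, h), -1)) = Mul(Mul(2, h), Mul(Rational(1, 2), Pow(h, -1))) = 1)
Add(Function('H')(Function('q')(Add(-2, Mul(-1, 4)))), Mul(-1, -36232)) = Add(97, Mul(-1, -36232)) = Add(97, 36232) = 36329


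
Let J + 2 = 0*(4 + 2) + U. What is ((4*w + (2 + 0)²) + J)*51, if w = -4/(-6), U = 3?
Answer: 391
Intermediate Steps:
w = ⅔ (w = -4*(-⅙) = ⅔ ≈ 0.66667)
J = 1 (J = -2 + (0*(4 + 2) + 3) = -2 + (0*6 + 3) = -2 + (0 + 3) = -2 + 3 = 1)
((4*w + (2 + 0)²) + J)*51 = ((4*(⅔) + (2 + 0)²) + 1)*51 = ((8/3 + 2²) + 1)*51 = ((8/3 + 4) + 1)*51 = (20/3 + 1)*51 = (23/3)*51 = 391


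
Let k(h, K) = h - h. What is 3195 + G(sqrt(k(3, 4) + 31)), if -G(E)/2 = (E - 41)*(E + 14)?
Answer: 4281 + 54*sqrt(31) ≈ 4581.7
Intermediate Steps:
k(h, K) = 0
G(E) = -2*(-41 + E)*(14 + E) (G(E) = -2*(E - 41)*(E + 14) = -2*(-41 + E)*(14 + E))
3195 + G(sqrt(k(3, 4) + 31)) = 3195 + (1148 - 2*(sqrt(0 + 31))**2 + 54*sqrt(0 + 31)) = 3195 + (1148 - 2*(sqrt(31))**2 + 54*sqrt(31)) = 3195 + (1148 - 2*31 + 54*sqrt(31)) = 3195 + (1148 - 62 + 54*sqrt(31)) = 3195 + (1086 + 54*sqrt(31)) = 4281 + 54*sqrt(31)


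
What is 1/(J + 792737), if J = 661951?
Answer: 1/1454688 ≈ 6.8743e-7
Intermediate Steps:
1/(J + 792737) = 1/(661951 + 792737) = 1/1454688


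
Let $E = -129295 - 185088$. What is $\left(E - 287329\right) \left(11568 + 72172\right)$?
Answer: $-50387362880$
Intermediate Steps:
$E = -314383$ ($E = -129295 - 185088 = -314383$)
$\left(E - 287329\right) \left(11568 + 72172\right) = \left(-314383 - 287329\right) \left(11568 + 72172\right) = \left(-601712\right) 83740 = -50387362880$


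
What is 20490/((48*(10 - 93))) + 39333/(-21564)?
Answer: -8313181/1193208 ≈ -6.9671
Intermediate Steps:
20490/((48*(10 - 93))) + 39333/(-21564) = 20490/((48*(-83))) + 39333*(-1/21564) = 20490/(-3984) - 13111/7188 = 20490*(-1/3984) - 13111/7188 = -3415/664 - 13111/7188 = -8313181/1193208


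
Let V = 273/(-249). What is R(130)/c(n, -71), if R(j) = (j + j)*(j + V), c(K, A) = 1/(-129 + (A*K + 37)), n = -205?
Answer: 40232305620/83 ≈ 4.8473e+8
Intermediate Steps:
V = -91/83 (V = 273*(-1/249) = -91/83 ≈ -1.0964)
c(K, A) = 1/(-92 + A*K) (c(K, A) = 1/(-129 + (37 + A*K)) = 1/(-92 + A*K))
R(j) = 2*j*(-91/83 + j) (R(j) = (j + j)*(j - 91/83) = (2*j)*(-91/83 + j) = 2*j*(-91/83 + j))
R(130)/c(n, -71) = ((2/83)*130*(-91 + 83*130))/(1/(-92 - 71*(-205))) = ((2/83)*130*(-91 + 10790))/(1/(-92 + 14555)) = ((2/83)*130*10699)/(1/14463) = 2781740/(83*(1/14463)) = (2781740/83)*14463 = 40232305620/83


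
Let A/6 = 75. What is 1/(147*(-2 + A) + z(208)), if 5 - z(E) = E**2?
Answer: 1/22597 ≈ 4.4254e-5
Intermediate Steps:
A = 450 (A = 6*75 = 450)
z(E) = 5 - E**2
1/(147*(-2 + A) + z(208)) = 1/(147*(-2 + 450) + (5 - 1*208**2)) = 1/(147*448 + (5 - 1*43264)) = 1/(65856 + (5 - 43264)) = 1/(65856 - 43259) = 1/22597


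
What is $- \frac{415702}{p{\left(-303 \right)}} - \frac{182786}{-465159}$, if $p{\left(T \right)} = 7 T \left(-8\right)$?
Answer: $- \frac{4530143185}{187924236} \approx -24.106$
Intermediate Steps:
$p{\left(T \right)} = - 56 T$
$- \frac{415702}{p{\left(-303 \right)}} - \frac{182786}{-465159} = - \frac{415702}{\left(-56\right) \left(-303\right)} - \frac{182786}{-465159} = - \frac{415702}{16968} - - \frac{182786}{465159} = \left(-415702\right) \frac{1}{16968} + \frac{182786}{465159} = - \frac{29693}{1212} + \frac{182786}{465159} = - \frac{4530143185}{187924236}$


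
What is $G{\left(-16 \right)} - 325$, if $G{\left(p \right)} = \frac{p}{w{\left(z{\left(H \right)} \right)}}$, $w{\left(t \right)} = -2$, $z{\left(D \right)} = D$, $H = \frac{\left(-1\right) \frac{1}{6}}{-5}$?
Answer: $-317$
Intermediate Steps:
$H = \frac{1}{30}$ ($H = \left(-1\right) \frac{1}{6} \left(- \frac{1}{5}\right) = \left(- \frac{1}{6}\right) \left(- \frac{1}{5}\right) = \frac{1}{30} \approx 0.033333$)
$G{\left(p \right)} = - \frac{p}{2}$ ($G{\left(p \right)} = \frac{p}{-2} = p \left(- \frac{1}{2}\right) = - \frac{p}{2}$)
$G{\left(-16 \right)} - 325 = \left(- \frac{1}{2}\right) \left(-16\right) - 325 = 8 - 325 = -317$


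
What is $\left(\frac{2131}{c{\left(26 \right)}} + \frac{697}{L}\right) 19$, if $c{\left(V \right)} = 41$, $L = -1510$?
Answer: $\frac{60595427}{61910} \approx 978.77$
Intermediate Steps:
$\left(\frac{2131}{c{\left(26 \right)}} + \frac{697}{L}\right) 19 = \left(\frac{2131}{41} + \frac{697}{-1510}\right) 19 = \left(2131 \cdot \frac{1}{41} + 697 \left(- \frac{1}{1510}\right)\right) 19 = \left(\frac{2131}{41} - \frac{697}{1510}\right) 19 = \frac{3189233}{61910} \cdot 19 = \frac{60595427}{61910}$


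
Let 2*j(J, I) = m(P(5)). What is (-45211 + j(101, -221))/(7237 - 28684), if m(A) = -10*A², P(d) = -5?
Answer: 15112/7149 ≈ 2.1139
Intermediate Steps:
j(J, I) = -125 (j(J, I) = (-10*(-5)²)/2 = (-10*25)/2 = (½)*(-250) = -125)
(-45211 + j(101, -221))/(7237 - 28684) = (-45211 - 125)/(7237 - 28684) = -45336/(-21447) = -45336*(-1/21447) = 15112/7149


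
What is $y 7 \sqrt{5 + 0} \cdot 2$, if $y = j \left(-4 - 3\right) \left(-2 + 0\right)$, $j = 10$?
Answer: $1960 \sqrt{5} \approx 4382.7$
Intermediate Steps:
$y = 140$ ($y = 10 \left(-4 - 3\right) \left(-2 + 0\right) = 10 \left(\left(-7\right) \left(-2\right)\right) = 10 \cdot 14 = 140$)
$y 7 \sqrt{5 + 0} \cdot 2 = 140 \cdot 7 \sqrt{5 + 0} \cdot 2 = 140 \cdot 7 \sqrt{5} \cdot 2 = 140 \cdot 14 \sqrt{5} = 1960 \sqrt{5}$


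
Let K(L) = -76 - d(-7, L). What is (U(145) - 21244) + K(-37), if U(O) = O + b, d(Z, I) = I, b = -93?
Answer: -21231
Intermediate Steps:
K(L) = -76 - L
U(O) = -93 + O (U(O) = O - 93 = -93 + O)
(U(145) - 21244) + K(-37) = ((-93 + 145) - 21244) + (-76 - 1*(-37)) = (52 - 21244) + (-76 + 37) = -21192 - 39 = -21231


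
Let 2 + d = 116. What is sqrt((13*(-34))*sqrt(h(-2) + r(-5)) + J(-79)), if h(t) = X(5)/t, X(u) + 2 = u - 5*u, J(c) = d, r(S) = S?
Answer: sqrt(114 - 442*sqrt(6)) ≈ 31.124*I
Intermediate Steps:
d = 114 (d = -2 + 116 = 114)
J(c) = 114
X(u) = -2 - 4*u (X(u) = -2 + (u - 5*u) = -2 - 4*u)
h(t) = -22/t (h(t) = (-2 - 4*5)/t = (-2 - 20)/t = -22/t)
sqrt((13*(-34))*sqrt(h(-2) + r(-5)) + J(-79)) = sqrt((13*(-34))*sqrt(-22/(-2) - 5) + 114) = sqrt(-442*sqrt(-22*(-1/2) - 5) + 114) = sqrt(-442*sqrt(11 - 5) + 114) = sqrt(-442*sqrt(6) + 114) = sqrt(114 - 442*sqrt(6))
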